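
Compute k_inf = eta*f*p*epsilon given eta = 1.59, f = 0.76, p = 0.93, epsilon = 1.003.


k_inf = eta * f * p * epsilon
k_inf = 1.59 * 0.76 * 0.93 * 1.003
k_inf = 1.1272

1.1272


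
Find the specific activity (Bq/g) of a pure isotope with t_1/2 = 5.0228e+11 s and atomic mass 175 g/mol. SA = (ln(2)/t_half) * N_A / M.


lambda = ln(2) / t_half = ln(2) / 5.0228e+11 = 1.380002e-12 /s
SA = lambda * N_A / M
SA = 1.380002e-12 * 6.022e23 / 175
SA = 4.7488e+09 Bq/g

4.7488e+09


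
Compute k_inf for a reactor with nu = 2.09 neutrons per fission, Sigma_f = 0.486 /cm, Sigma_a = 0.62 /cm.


k_inf = nu * Sigma_f / Sigma_a
k_inf = 2.09 * 0.486 / 0.62
k_inf = 1.6383

1.6383


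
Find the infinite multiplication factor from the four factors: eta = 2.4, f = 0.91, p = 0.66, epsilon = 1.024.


k_inf = eta * f * p * epsilon
k_inf = 2.4 * 0.91 * 0.66 * 1.024
k_inf = 1.4760

1.4760


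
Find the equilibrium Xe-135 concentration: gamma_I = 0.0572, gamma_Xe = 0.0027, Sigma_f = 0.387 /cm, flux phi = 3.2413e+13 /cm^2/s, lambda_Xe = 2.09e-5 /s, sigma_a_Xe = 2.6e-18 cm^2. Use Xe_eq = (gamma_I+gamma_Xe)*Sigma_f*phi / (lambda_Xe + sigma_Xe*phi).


Xe_eq = (gamma_I + gamma_Xe) * Sigma_f * phi / (lambda_Xe + sigma_Xe * phi)
Numerator = (0.0572 + 0.0027) * 0.387 * 3.2413e+13 = 7.513755e+11
Denominator = 2.09e-5 + 2.6e-18 * 3.2413e+13 = 1.051738e-04
Xe_eq = 7.513755e+11 / 1.051738e-04 = 7.1441e+15 /cm^3

7.1441e+15


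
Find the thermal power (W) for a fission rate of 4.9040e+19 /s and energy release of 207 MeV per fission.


P = fission_rate * E_MeV * 1.602e-13
P = 4.9040e+19 * 207 * 1.602e-13
P = 1.6262e+09 W

1.6262e+09


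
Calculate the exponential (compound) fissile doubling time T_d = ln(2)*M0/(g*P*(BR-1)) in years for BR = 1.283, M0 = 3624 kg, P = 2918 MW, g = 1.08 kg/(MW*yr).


Breeding gain G = BR - 1 = 1.283 - 1 = 0.283
Fissile production rate = g * P * G = 1.08 * 2918 * 0.283 = 891.85752 kg/yr
T_d = ln(2) * M0 / (g * P * G)
T_d = ln(2) * 3624 / 891.85752 = 2.8166 yr

2.8166


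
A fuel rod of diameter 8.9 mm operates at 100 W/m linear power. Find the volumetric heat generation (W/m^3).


r = D / 2 / 1000 = 8.9 / 2 / 1000 = 0.00445 m
q''' = q' / (pi * r^2)
q''' = 100 / (pi * 0.00445^2)
q''' = 1.6074e+06 W/m^3

1.6074e+06


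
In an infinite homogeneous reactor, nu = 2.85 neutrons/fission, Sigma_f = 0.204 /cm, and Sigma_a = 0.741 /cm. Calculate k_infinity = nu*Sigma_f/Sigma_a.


k_inf = nu * Sigma_f / Sigma_a
k_inf = 2.85 * 0.204 / 0.741
k_inf = 0.78462

0.78462


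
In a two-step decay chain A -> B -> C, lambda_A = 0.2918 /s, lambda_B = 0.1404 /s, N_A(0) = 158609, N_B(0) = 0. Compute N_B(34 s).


N_B(t) = lambda_A * N_A0 / (lambda_B - lambda_A) * [exp(-lambda_A*t) - exp(-lambda_B*t)]
exp(-0.2918*34) = 4.912217e-05; exp(-0.1404*34) = 0.008449906
N_B = 0.2918 * 158609 / (0.1404 - 0.2918) * (4.912217e-05 - 0.008449906)
N_B = 2568.1

2568.1


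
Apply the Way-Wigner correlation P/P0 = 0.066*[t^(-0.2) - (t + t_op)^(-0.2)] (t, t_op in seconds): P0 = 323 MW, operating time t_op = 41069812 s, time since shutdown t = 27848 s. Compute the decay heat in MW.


P/P0 = 0.066 * [t^(-0.2) - (t + t_op)^(-0.2)]
P/P0 = 0.066 * [27848^(-0.2) - (27848 + 41069812)^(-0.2)]
P/P0 = 0.066 * [0.1291342 - 0.03000797] = 0.006542331
P = 323 * 0.006542331 = 2.1132 MW

2.1132


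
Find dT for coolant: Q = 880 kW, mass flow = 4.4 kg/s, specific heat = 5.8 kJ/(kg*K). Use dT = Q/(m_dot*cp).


dT = Q / (m_dot * cp)
dT = 880 / (4.4 * 5.8)
dT = 34.483 C

34.483


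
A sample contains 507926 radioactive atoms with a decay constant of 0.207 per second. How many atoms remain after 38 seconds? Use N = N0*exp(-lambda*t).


N = N0 * exp(-lambda * t)
N = 507926 * exp(-0.207 * 38)
N = 194.82

194.82


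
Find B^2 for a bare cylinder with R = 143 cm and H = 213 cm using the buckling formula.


B^2 = (2.405/R)^2 + (pi/H)^2
B^2 = (2.405/143)^2 + (pi/213)^2
B^2 = 5.0039e-04 /cm^2

5.0039e-04


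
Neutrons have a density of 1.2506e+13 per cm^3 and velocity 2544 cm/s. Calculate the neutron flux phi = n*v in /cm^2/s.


phi = n * v
phi = 1.2506e+13 * 2544
phi = 3.1815e+16 /cm^2/s

3.1815e+16


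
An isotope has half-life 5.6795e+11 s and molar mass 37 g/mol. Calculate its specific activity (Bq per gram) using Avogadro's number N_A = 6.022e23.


lambda = ln(2) / t_half = ln(2) / 5.6795e+11 = 1.220437e-12 /s
SA = lambda * N_A / M
SA = 1.220437e-12 * 6.022e23 / 37
SA = 1.9863e+10 Bq/g

1.9863e+10


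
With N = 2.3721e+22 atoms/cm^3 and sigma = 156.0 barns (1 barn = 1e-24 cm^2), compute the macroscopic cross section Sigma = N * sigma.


Sigma = N * sigma_barns * 1e-24
Sigma = 2.3721e+22 * 156.0 * 1e-24
Sigma = 3.7005 /cm

3.7005


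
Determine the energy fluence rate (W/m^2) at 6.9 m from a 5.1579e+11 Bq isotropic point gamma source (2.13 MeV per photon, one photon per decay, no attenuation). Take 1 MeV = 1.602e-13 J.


psi = A * E * 1.602e-13 / (4*pi*r^2)
psi = 5.1579e+11 * 2.13 * 1.602e-13 / (4*pi*6.9^2)
psi = 2.9418e-04 W/m^2

2.9418e-04


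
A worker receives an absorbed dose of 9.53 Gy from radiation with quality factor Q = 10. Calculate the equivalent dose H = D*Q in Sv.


H = D * Q
H = 9.53 * 10
H = 95.300 Sv

95.300


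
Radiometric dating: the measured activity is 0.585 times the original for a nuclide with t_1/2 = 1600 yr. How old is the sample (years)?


lambda = ln(2) / t_half = ln(2) / 1600 = 4.332170e-04 /yr
t = -ln(A/A0) / lambda
t = -ln(0.585) / 4.332170e-04
t = 1237.6 yr

1237.6


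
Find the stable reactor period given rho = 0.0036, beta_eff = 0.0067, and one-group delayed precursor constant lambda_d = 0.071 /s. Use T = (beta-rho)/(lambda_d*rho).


T = (beta - rho) / (lambda_d * rho)
T = (0.0067 - 0.0036) / (0.071 * 0.0036)
T = 12.128 s

12.128


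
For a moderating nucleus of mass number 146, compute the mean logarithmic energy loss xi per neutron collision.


xi = 1 + (A-1)^2/(2A) * ln((A-1)/(A+1))
xi = 1 + (146-1)^2/(2*146) * ln((146-1)/(146 +1))
xi = 0.013636

0.013636


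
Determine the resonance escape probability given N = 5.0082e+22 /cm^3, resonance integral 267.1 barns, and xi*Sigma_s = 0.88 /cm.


p = exp(-N * I * 1e-24 / (xi*Sigma_s))
p = exp(-5.0082e+22 * 267.1 * 1e-24 / 0.88)
p = 2.5019e-07

2.5019e-07


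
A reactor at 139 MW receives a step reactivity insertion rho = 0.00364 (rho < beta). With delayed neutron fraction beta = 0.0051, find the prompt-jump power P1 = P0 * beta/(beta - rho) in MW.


P1/P0 = beta / (beta - rho)
P1/P0 = 0.0051 / (0.0051 - 0.00364) = 3.493151
P1 = 139 * 3.493151 = 485.55 MW

485.55


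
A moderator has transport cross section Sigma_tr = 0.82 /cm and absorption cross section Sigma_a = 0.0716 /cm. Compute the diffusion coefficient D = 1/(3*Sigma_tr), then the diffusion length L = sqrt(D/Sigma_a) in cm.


D = 1 / (3 * Sigma_tr) = 1 / (3 * 0.82) = 0.4065041 cm
L = sqrt(D / Sigma_a)
L = sqrt(0.4065041 / 0.0716)
L = 2.3827 cm

2.3827


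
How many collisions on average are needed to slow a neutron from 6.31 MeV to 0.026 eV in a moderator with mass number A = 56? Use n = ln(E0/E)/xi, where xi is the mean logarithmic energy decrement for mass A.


xi = 1 + (A-1)^2/(2A)*ln((A-1)/(A+1)) = 0.03529286 (for A = 56)
n = ln(E0/E) / xi
n = ln(6.31e6 / 0.026) / 0.03529286
n = ln(2.426923e+08) / 0.03529286 = 547.06

547.06


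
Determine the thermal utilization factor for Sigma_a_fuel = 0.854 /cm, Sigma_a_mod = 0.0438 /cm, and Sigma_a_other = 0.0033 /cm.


f = Sigma_a_fuel / (Sigma_a_fuel + Sigma_a_mod + Sigma_a_other)
f = 0.854 / (0.854 + 0.0438 + 0.0033)
f = 0.94773

0.94773


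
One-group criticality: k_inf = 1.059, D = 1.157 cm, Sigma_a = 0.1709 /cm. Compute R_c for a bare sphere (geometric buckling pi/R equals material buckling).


L^2 = D / Sigma_a = 1.157 / 0.1709 = 6.770041 cm^2
B_m^2 = (k_inf - 1) / L^2 = (1.059 - 1) / 6.770041 = 0.008714866 /cm^2
For a bare sphere: B_g = pi/R, so R_c = pi / sqrt(B_m^2)
R_c = pi / sqrt(0.008714866) = 33.653 cm

33.653


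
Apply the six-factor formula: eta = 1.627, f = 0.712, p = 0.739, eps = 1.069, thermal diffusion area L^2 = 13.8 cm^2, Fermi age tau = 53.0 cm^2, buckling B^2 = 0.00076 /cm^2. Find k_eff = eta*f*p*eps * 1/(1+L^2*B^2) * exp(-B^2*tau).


k_inf = eta*f*p*eps = 1.627*0.712*0.739*1.069 = 0.9151445
P_TNL = 1/(1 + L^2*B^2) = 1/(1 + 13.8*0.00076) = 0.9896209
P_FNL = exp(-B^2*tau) = exp(-0.00076*53.0) = 0.9605205
k_eff = k_inf * P_TNL * P_FNL = 0.9151445 * 0.9896209 * 0.9605205
k_eff = 0.86989

0.86989


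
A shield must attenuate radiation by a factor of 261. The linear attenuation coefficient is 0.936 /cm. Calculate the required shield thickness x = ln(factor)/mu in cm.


x = ln(factor) / mu
x = ln(261) / 0.936
x = 5.9450 cm

5.9450


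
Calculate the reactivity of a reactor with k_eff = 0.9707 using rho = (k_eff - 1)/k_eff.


rho = (k_eff - 1) / k_eff
rho = (0.9707 - 1) / 0.9707
rho = -0.030184

-0.030184


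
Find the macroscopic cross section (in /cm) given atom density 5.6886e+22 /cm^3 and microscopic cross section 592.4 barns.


Sigma = N * sigma_barns * 1e-24
Sigma = 5.6886e+22 * 592.4 * 1e-24
Sigma = 33.699 /cm

33.699


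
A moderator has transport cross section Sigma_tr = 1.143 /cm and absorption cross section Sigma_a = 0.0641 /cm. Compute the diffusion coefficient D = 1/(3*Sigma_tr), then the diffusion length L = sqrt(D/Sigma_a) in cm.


D = 1 / (3 * Sigma_tr) = 1 / (3 * 1.143) = 0.2916302 cm
L = sqrt(D / Sigma_a)
L = sqrt(0.2916302 / 0.0641)
L = 2.1330 cm

2.1330


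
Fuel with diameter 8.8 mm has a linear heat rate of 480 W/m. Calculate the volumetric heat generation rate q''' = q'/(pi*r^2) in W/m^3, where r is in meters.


r = D / 2 / 1000 = 8.8 / 2 / 1000 = 0.0044 m
q''' = q' / (pi * r^2)
q''' = 480 / (pi * 0.0044^2)
q''' = 7.8920e+06 W/m^3

7.8920e+06


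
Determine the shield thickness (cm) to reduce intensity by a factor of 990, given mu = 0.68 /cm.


x = ln(factor) / mu
x = ln(990) / 0.68
x = 10.144 cm

10.144


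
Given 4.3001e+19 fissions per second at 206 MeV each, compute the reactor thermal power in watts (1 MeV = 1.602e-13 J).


P = fission_rate * E_MeV * 1.602e-13
P = 4.3001e+19 * 206 * 1.602e-13
P = 1.4191e+09 W

1.4191e+09


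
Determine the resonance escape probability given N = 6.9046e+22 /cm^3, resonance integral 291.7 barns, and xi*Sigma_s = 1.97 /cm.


p = exp(-N * I * 1e-24 / (xi*Sigma_s))
p = exp(-6.9046e+22 * 291.7 * 1e-24 / 1.97)
p = 3.6299e-05

3.6299e-05


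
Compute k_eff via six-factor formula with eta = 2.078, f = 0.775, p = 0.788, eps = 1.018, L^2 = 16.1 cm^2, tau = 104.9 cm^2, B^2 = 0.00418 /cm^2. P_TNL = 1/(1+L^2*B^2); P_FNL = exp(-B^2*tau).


k_inf = eta*f*p*eps = 2.078*0.775*0.788*1.018 = 1.291877
P_TNL = 1/(1 + L^2*B^2) = 1/(1 + 16.1*0.00418) = 0.9369454
P_FNL = exp(-B^2*tau) = exp(-0.00418*104.9) = 0.6450148
k_eff = k_inf * P_TNL * P_FNL = 1.291877 * 0.9369454 * 0.6450148
k_eff = 0.78074

0.78074


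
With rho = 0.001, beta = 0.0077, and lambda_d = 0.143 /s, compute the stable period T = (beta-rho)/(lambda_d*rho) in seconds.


T = (beta - rho) / (lambda_d * rho)
T = (0.0077 - 0.001) / (0.143 * 0.001)
T = 46.853 s

46.853


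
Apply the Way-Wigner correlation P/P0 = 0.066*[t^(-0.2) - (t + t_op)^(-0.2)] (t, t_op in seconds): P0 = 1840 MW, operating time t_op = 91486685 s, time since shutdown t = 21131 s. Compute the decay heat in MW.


P/P0 = 0.066 * [t^(-0.2) - (t + t_op)^(-0.2)]
P/P0 = 0.066 * [21131^(-0.2) - (21131 + 91486685)^(-0.2)]
P/P0 = 0.066 * [0.1364633 - 0.02556868] = 0.007319045
P = 1840 * 0.007319045 = 13.467 MW

13.467


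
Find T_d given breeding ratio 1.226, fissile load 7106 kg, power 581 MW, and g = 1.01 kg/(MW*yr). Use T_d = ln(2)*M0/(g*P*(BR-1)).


Breeding gain G = BR - 1 = 1.226 - 1 = 0.226
Fissile production rate = g * P * G = 1.01 * 581 * 0.226 = 132.61906 kg/yr
T_d = ln(2) * M0 / (g * P * G)
T_d = ln(2) * 7106 / 132.61906 = 37.140 yr

37.140


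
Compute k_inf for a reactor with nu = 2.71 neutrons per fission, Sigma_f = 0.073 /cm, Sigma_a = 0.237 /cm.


k_inf = nu * Sigma_f / Sigma_a
k_inf = 2.71 * 0.073 / 0.237
k_inf = 0.83473

0.83473


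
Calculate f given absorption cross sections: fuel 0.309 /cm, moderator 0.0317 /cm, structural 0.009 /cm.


f = Sigma_a_fuel / (Sigma_a_fuel + Sigma_a_mod + Sigma_a_other)
f = 0.309 / (0.309 + 0.0317 + 0.009)
f = 0.88361

0.88361


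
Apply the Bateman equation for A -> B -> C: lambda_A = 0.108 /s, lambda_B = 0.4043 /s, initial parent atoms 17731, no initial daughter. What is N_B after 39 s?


N_B(t) = lambda_A * N_A0 / (lambda_B - lambda_A) * [exp(-lambda_A*t) - exp(-lambda_B*t)]
exp(-0.108*39) = 0.01481671; exp(-0.4043*39) = 1.419629e-07
N_B = 0.108 * 17731 / (0.4043 - 0.108) * (0.01481671 - 1.419629e-07)
N_B = 95.758

95.758


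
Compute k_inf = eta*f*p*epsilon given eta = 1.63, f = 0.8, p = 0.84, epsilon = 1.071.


k_inf = eta * f * p * epsilon
k_inf = 1.63 * 0.8 * 0.84 * 1.071
k_inf = 1.1731

1.1731


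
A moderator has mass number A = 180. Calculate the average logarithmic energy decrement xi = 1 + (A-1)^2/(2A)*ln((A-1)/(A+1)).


xi = 1 + (A-1)^2/(2A) * ln((A-1)/(A+1))
xi = 1 + (180-1)^2/(2*180) * ln((180-1)/(180 +1))
xi = 0.011070

0.011070


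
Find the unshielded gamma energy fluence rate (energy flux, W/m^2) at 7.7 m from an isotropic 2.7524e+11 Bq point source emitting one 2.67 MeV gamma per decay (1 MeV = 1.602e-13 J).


psi = A * E * 1.602e-13 / (4*pi*r^2)
psi = 2.7524e+11 * 2.67 * 1.602e-13 / (4*pi*7.7^2)
psi = 1.5801e-04 W/m^2

1.5801e-04


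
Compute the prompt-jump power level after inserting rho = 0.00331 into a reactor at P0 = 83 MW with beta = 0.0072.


P1/P0 = beta / (beta - rho)
P1/P0 = 0.0072 / (0.0072 - 0.00331) = 1.850900
P1 = 83 * 1.850900 = 153.62 MW

153.62


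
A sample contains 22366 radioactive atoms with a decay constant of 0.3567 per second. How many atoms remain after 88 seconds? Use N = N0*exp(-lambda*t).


N = N0 * exp(-lambda * t)
N = 22366 * exp(-0.3567 * 88)
N = 5.2150e-10

5.2150e-10


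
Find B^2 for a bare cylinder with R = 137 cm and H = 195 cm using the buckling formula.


B^2 = (2.405/R)^2 + (pi/H)^2
B^2 = (2.405/137)^2 + (pi/195)^2
B^2 = 5.6772e-04 /cm^2

5.6772e-04


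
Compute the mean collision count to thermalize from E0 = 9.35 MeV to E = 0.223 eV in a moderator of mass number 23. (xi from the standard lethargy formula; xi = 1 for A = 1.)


xi = 1 + (A-1)^2/(2A)*ln((A-1)/(A+1)) = 0.08448899 (for A = 23)
n = ln(E0/E) / xi
n = ln(9.35e6 / 0.223) / 0.08448899
n = ln(4.192825e+07) / 0.08448899 = 207.74

207.74


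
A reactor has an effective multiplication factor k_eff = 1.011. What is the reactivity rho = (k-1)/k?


rho = (k_eff - 1) / k_eff
rho = (1.011 - 1) / 1.011
rho = 0.010880

0.010880


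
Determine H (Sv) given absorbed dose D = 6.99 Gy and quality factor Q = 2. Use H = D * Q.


H = D * Q
H = 6.99 * 2
H = 13.980 Sv

13.980


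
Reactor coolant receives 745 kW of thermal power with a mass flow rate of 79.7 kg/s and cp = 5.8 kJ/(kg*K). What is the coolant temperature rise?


dT = Q / (m_dot * cp)
dT = 745 / (79.7 * 5.8)
dT = 1.6116 C

1.6116


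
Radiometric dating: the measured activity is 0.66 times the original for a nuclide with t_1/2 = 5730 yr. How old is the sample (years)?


lambda = ln(2) / t_half = ln(2) / 5730 = 1.209681e-04 /yr
t = -ln(A/A0) / lambda
t = -ln(0.66) / 1.209681e-04
t = 3434.9 yr

3434.9


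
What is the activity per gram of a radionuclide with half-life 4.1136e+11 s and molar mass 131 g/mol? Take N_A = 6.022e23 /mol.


lambda = ln(2) / t_half = ln(2) / 4.1136e+11 = 1.685014e-12 /s
SA = lambda * N_A / M
SA = 1.685014e-12 * 6.022e23 / 131
SA = 7.7459e+09 Bq/g

7.7459e+09


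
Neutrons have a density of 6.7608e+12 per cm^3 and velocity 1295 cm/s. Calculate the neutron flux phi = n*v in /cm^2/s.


phi = n * v
phi = 6.7608e+12 * 1295
phi = 8.7552e+15 /cm^2/s

8.7552e+15


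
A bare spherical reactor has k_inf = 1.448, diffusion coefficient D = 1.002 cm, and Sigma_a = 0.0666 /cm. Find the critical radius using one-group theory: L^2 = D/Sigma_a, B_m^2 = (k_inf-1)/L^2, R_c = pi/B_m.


L^2 = D / Sigma_a = 1.002 / 0.0666 = 15.04505 cm^2
B_m^2 = (k_inf - 1) / L^2 = (1.448 - 1) / 15.04505 = 0.02977724 /cm^2
For a bare sphere: B_g = pi/R, so R_c = pi / sqrt(B_m^2)
R_c = pi / sqrt(0.02977724) = 18.206 cm

18.206


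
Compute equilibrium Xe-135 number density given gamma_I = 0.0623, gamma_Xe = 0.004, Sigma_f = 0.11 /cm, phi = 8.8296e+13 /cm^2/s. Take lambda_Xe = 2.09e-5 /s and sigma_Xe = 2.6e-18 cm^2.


Xe_eq = (gamma_I + gamma_Xe) * Sigma_f * phi / (lambda_Xe + sigma_Xe * phi)
Numerator = (0.0623 + 0.004) * 0.11 * 8.8296e+13 = 6.439427e+11
Denominator = 2.09e-5 + 2.6e-18 * 8.8296e+13 = 2.504696e-04
Xe_eq = 6.439427e+11 / 2.504696e-04 = 2.5709e+15 /cm^3

2.5709e+15


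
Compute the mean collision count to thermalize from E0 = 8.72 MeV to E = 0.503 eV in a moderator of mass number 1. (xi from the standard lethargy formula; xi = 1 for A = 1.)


xi = 1 + (A-1)^2/(2A)*ln((A-1)/(A+1)) = 1 (for A = 1)
n = ln(E0/E) / xi
n = ln(8.72e6 / 0.503) / 1
n = ln(1.733598e+07) / 1 = 16.668

16.668


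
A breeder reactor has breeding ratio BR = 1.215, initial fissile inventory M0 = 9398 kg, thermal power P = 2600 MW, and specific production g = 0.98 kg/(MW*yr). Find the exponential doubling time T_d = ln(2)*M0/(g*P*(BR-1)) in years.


Breeding gain G = BR - 1 = 1.215 - 1 = 0.215
Fissile production rate = g * P * G = 0.98 * 2600 * 0.215 = 547.82 kg/yr
T_d = ln(2) * M0 / (g * P * G)
T_d = ln(2) * 9398 / 547.82 = 11.891 yr

11.891


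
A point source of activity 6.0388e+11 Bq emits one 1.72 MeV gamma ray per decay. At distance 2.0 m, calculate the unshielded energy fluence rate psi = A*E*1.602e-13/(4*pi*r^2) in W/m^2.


psi = A * E * 1.602e-13 / (4*pi*r^2)
psi = 6.0388e+11 * 1.72 * 1.602e-13 / (4*pi*2.0^2)
psi = 0.0033103 W/m^2

0.0033103


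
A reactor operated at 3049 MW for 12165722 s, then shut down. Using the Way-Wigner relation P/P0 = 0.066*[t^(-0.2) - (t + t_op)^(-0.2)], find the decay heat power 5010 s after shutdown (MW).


P/P0 = 0.066 * [t^(-0.2) - (t + t_op)^(-0.2)]
P/P0 = 0.066 * [5010^(-0.2) - (5010 + 12165722)^(-0.2)]
P/P0 = 0.066 * [0.1819837 - 0.03827689] = 0.009484649
P = 3049 * 0.009484649 = 28.919 MW

28.919


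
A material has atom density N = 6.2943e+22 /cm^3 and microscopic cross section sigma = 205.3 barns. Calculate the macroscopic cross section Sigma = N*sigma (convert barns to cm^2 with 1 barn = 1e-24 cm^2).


Sigma = N * sigma_barns * 1e-24
Sigma = 6.2943e+22 * 205.3 * 1e-24
Sigma = 12.922 /cm

12.922


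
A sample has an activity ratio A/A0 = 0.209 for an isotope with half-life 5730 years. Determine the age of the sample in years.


lambda = ln(2) / t_half = ln(2) / 5730 = 1.209681e-04 /yr
t = -ln(A/A0) / lambda
t = -ln(0.209) / 1.209681e-04
t = 12941 yr

12941


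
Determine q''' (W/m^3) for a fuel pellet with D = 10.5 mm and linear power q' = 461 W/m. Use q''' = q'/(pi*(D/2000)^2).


r = D / 2 / 1000 = 10.5 / 2 / 1000 = 0.00525 m
q''' = q' / (pi * r^2)
q''' = 461 / (pi * 0.00525^2)
q''' = 5.3239e+06 W/m^3

5.3239e+06


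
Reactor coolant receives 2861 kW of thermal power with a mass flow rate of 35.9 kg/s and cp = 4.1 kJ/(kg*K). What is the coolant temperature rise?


dT = Q / (m_dot * cp)
dT = 2861 / (35.9 * 4.1)
dT = 19.437 C

19.437


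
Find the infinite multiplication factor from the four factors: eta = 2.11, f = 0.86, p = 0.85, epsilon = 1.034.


k_inf = eta * f * p * epsilon
k_inf = 2.11 * 0.86 * 0.85 * 1.034
k_inf = 1.5949

1.5949


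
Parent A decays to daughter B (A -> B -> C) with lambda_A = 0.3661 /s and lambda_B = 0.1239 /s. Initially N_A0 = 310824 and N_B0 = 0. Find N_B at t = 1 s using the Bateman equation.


N_B(t) = lambda_A * N_A0 / (lambda_B - lambda_A) * [exp(-lambda_A*t) - exp(-lambda_B*t)]
exp(-0.3661*1) = 0.6934335; exp(-0.1239*1) = 0.8834682
N_B = 0.3661 * 310824 / (0.1239 - 0.3661) * (0.6934335 - 0.8834682)
N_B = 89284

89284


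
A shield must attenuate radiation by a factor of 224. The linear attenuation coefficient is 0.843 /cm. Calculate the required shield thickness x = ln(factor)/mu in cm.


x = ln(factor) / mu
x = ln(224) / 0.843
x = 6.4195 cm

6.4195


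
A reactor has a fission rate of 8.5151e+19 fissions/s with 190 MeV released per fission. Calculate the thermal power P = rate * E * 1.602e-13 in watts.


P = fission_rate * E_MeV * 1.602e-13
P = 8.5151e+19 * 190 * 1.602e-13
P = 2.5918e+09 W

2.5918e+09


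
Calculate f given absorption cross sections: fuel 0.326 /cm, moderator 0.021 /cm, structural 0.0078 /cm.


f = Sigma_a_fuel / (Sigma_a_fuel + Sigma_a_mod + Sigma_a_other)
f = 0.326 / (0.326 + 0.021 + 0.0078)
f = 0.91883

0.91883


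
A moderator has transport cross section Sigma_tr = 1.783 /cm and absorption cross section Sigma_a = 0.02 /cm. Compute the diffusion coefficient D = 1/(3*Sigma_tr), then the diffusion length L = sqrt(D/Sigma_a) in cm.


D = 1 / (3 * Sigma_tr) = 1 / (3 * 1.783) = 0.1869508 cm
L = sqrt(D / Sigma_a)
L = sqrt(0.1869508 / 0.02)
L = 3.0574 cm

3.0574


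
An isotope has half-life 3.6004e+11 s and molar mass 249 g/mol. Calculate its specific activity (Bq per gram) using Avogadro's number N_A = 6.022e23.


lambda = ln(2) / t_half = ln(2) / 3.6004e+11 = 1.925195e-12 /s
SA = lambda * N_A / M
SA = 1.925195e-12 * 6.022e23 / 249
SA = 4.6560e+09 Bq/g

4.6560e+09


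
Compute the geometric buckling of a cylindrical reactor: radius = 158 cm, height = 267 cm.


B^2 = (2.405/R)^2 + (pi/H)^2
B^2 = (2.405/158)^2 + (pi/267)^2
B^2 = 3.7014e-04 /cm^2

3.7014e-04


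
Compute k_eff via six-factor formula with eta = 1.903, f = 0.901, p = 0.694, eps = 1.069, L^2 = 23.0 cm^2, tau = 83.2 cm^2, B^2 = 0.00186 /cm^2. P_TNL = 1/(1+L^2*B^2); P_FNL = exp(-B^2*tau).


k_inf = eta*f*p*eps = 1.903*0.901*0.694*1.069 = 1.272040
P_TNL = 1/(1 + L^2*B^2) = 1/(1 + 23.0*0.00186) = 0.9589750
P_FNL = exp(-B^2*tau) = exp(-0.00186*83.2) = 0.8566276
k_eff = k_inf * P_TNL * P_FNL = 1.272040 * 0.9589750 * 0.8566276
k_eff = 1.0450

1.0450


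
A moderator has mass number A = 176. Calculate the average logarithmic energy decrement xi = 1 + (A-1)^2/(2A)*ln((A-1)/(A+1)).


xi = 1 + (A-1)^2/(2A) * ln((A-1)/(A+1))
xi = 1 + (176-1)^2/(2*176) * ln((176-1)/(176 +1))
xi = 0.011321

0.011321


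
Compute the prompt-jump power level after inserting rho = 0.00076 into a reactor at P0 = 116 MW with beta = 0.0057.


P1/P0 = beta / (beta - rho)
P1/P0 = 0.0057 / (0.0057 - 0.00076) = 1.153846
P1 = 116 * 1.153846 = 133.85 MW

133.85


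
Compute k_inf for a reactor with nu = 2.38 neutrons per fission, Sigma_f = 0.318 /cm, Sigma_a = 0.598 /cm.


k_inf = nu * Sigma_f / Sigma_a
k_inf = 2.38 * 0.318 / 0.598
k_inf = 1.2656

1.2656


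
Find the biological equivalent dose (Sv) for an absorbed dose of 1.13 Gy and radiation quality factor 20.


H = D * Q
H = 1.13 * 20
H = 22.600 Sv

22.600


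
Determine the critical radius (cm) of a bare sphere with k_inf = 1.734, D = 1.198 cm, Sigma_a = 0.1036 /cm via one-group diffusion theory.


L^2 = D / Sigma_a = 1.198 / 0.1036 = 11.56371 cm^2
B_m^2 = (k_inf - 1) / L^2 = (1.734 - 1) / 11.56371 = 0.06347444 /cm^2
For a bare sphere: B_g = pi/R, so R_c = pi / sqrt(B_m^2)
R_c = pi / sqrt(0.06347444) = 12.470 cm

12.470


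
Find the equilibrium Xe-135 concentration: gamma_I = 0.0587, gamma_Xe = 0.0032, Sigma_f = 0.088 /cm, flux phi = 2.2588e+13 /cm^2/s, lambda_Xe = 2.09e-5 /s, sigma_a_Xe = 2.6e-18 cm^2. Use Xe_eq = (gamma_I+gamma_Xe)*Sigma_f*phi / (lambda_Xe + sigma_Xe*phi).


Xe_eq = (gamma_I + gamma_Xe) * Sigma_f * phi / (lambda_Xe + sigma_Xe * phi)
Numerator = (0.0587 + 0.0032) * 0.088 * 2.2588e+13 = 1.230414e+11
Denominator = 2.09e-5 + 2.6e-18 * 2.2588e+13 = 7.962880e-05
Xe_eq = 1.230414e+11 / 7.962880e-05 = 1.5452e+15 /cm^3

1.5452e+15


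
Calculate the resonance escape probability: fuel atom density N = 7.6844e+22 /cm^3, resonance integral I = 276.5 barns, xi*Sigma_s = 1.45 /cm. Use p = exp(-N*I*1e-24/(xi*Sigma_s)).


p = exp(-N * I * 1e-24 / (xi*Sigma_s))
p = exp(-7.6844e+22 * 276.5 * 1e-24 / 1.45)
p = 4.3264e-07

4.3264e-07


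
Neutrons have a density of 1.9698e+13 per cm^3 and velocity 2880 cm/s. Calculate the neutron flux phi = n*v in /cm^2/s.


phi = n * v
phi = 1.9698e+13 * 2880
phi = 5.6730e+16 /cm^2/s

5.6730e+16


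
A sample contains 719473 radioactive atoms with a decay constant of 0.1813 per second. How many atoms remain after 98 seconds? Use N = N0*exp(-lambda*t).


N = N0 * exp(-lambda * t)
N = 719473 * exp(-0.1813 * 98)
N = 0.013827

0.013827


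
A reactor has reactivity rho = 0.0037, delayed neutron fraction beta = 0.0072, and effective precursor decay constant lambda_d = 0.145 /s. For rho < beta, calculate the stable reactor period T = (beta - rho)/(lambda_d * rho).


T = (beta - rho) / (lambda_d * rho)
T = (0.0072 - 0.0037) / (0.145 * 0.0037)
T = 6.5238 s

6.5238


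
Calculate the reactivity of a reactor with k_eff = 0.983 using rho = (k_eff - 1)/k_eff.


rho = (k_eff - 1) / k_eff
rho = (0.983 - 1) / 0.983
rho = -0.017294

-0.017294


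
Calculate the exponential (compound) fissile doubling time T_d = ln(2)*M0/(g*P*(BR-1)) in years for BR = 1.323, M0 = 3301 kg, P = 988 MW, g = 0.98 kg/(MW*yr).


Breeding gain G = BR - 1 = 1.323 - 1 = 0.323
Fissile production rate = g * P * G = 0.98 * 988 * 0.323 = 312.74152 kg/yr
T_d = ln(2) * M0 / (g * P * G)
T_d = ln(2) * 3301 / 312.74152 = 7.3162 yr

7.3162


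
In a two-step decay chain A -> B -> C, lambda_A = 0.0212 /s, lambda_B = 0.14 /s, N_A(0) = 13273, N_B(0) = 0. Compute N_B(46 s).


N_B(t) = lambda_A * N_A0 / (lambda_B - lambda_A) * [exp(-lambda_A*t) - exp(-lambda_B*t)]
exp(-0.0212*46) = 0.3771169; exp(-0.14*46) = 0.001596407
N_B = 0.0212 * 13273 / (0.14 - 0.0212) * (0.3771169 - 0.001596407)
N_B = 889.45

889.45


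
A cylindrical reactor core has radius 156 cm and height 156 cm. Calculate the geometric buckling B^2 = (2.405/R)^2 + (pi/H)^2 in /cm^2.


B^2 = (2.405/R)^2 + (pi/H)^2
B^2 = (2.405/156)^2 + (pi/156)^2
B^2 = 6.4323e-04 /cm^2

6.4323e-04


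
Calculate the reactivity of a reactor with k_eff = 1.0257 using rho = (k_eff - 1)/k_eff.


rho = (k_eff - 1) / k_eff
rho = (1.0257 - 1) / 1.0257
rho = 0.025056

0.025056


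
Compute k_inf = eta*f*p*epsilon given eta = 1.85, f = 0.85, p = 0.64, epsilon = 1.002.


k_inf = eta * f * p * epsilon
k_inf = 1.85 * 0.85 * 0.64 * 1.002
k_inf = 1.0084

1.0084


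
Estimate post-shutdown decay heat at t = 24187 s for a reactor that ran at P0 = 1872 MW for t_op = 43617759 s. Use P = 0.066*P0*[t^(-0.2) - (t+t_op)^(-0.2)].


P/P0 = 0.066 * [t^(-0.2) - (t + t_op)^(-0.2)]
P/P0 = 0.066 * [24187^(-0.2) - (24187 + 43617759)^(-0.2)]
P/P0 = 0.066 * [0.1328262 - 0.02964962] = 0.006809654
P = 1872 * 0.006809654 = 12.748 MW

12.748


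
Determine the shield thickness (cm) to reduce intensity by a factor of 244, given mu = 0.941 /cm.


x = ln(factor) / mu
x = ln(244) / 0.941
x = 5.8418 cm

5.8418


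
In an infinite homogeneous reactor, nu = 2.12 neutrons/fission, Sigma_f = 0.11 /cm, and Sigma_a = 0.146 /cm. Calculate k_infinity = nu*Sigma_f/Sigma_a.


k_inf = nu * Sigma_f / Sigma_a
k_inf = 2.12 * 0.11 / 0.146
k_inf = 1.5973

1.5973


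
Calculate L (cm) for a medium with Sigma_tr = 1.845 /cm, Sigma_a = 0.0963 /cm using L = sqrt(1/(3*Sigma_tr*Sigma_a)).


D = 1 / (3 * Sigma_tr) = 1 / (3 * 1.845) = 0.1806685 cm
L = sqrt(D / Sigma_a)
L = sqrt(0.1806685 / 0.0963)
L = 1.3697 cm

1.3697


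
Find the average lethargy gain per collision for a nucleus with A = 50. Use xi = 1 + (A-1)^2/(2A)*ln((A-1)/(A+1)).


xi = 1 + (A-1)^2/(2A) * ln((A-1)/(A+1))
xi = 1 + (50-1)^2/(2*50) * ln((50-1)/(50 +1))
xi = 0.039472

0.039472


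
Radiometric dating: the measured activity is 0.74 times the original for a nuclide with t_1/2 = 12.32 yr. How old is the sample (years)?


lambda = ln(2) / t_half = ln(2) / 12.32 = 0.05626195 /yr
t = -ln(A/A0) / lambda
t = -ln(0.74) / 0.05626195
t = 5.3518 yr

5.3518


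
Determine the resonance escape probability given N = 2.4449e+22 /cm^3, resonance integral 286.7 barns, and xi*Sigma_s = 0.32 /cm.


p = exp(-N * I * 1e-24 / (xi*Sigma_s))
p = exp(-2.4449e+22 * 286.7 * 1e-24 / 0.32)
p = 3.0682e-10

3.0682e-10


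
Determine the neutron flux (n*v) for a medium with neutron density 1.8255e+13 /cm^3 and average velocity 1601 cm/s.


phi = n * v
phi = 1.8255e+13 * 1601
phi = 2.9226e+16 /cm^2/s

2.9226e+16


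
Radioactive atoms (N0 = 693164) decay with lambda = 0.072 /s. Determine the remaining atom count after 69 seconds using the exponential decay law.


N = N0 * exp(-lambda * t)
N = 693164 * exp(-0.072 * 69)
N = 4822.4

4822.4


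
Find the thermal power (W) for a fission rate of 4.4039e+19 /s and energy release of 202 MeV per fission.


P = fission_rate * E_MeV * 1.602e-13
P = 4.4039e+19 * 202 * 1.602e-13
P = 1.4251e+09 W

1.4251e+09


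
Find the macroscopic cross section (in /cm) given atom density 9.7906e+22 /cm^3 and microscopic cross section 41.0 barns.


Sigma = N * sigma_barns * 1e-24
Sigma = 9.7906e+22 * 41.0 * 1e-24
Sigma = 4.0141 /cm

4.0141


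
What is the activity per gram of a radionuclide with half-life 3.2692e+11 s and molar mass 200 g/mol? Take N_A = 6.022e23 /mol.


lambda = ln(2) / t_half = ln(2) / 3.2692e+11 = 2.120235e-12 /s
SA = lambda * N_A / M
SA = 2.120235e-12 * 6.022e23 / 200
SA = 6.3840e+09 Bq/g

6.3840e+09


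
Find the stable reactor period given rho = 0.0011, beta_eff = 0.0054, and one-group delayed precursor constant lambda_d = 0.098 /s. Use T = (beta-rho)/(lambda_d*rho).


T = (beta - rho) / (lambda_d * rho)
T = (0.0054 - 0.0011) / (0.098 * 0.0011)
T = 39.889 s

39.889


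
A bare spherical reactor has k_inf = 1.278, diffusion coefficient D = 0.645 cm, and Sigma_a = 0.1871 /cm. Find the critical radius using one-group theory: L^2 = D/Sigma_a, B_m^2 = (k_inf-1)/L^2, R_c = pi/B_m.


L^2 = D / Sigma_a = 0.645 / 0.1871 = 3.447354 cm^2
B_m^2 = (k_inf - 1) / L^2 = (1.278 - 1) / 3.447354 = 0.08064156 /cm^2
For a bare sphere: B_g = pi/R, so R_c = pi / sqrt(B_m^2)
R_c = pi / sqrt(0.08064156) = 11.063 cm

11.063


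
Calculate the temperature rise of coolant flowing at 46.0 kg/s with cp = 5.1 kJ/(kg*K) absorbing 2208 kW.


dT = Q / (m_dot * cp)
dT = 2208 / (46.0 * 5.1)
dT = 9.4118 C

9.4118


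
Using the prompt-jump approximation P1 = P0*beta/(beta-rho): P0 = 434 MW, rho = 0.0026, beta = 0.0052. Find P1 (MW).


P1/P0 = beta / (beta - rho)
P1/P0 = 0.0052 / (0.0052 - 0.0026) = 2.000000
P1 = 434 * 2.000000 = 868.00 MW

868.00


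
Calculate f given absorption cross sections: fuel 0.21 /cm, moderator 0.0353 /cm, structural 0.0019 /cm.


f = Sigma_a_fuel / (Sigma_a_fuel + Sigma_a_mod + Sigma_a_other)
f = 0.21 / (0.21 + 0.0353 + 0.0019)
f = 0.84951

0.84951


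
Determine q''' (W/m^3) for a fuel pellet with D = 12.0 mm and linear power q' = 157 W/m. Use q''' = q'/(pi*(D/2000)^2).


r = D / 2 / 1000 = 12.0 / 2 / 1000 = 0.006 m
q''' = q' / (pi * r^2)
q''' = 157 / (pi * 0.006^2)
q''' = 1.3882e+06 W/m^3

1.3882e+06


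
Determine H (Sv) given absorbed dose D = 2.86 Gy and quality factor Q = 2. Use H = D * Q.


H = D * Q
H = 2.86 * 2
H = 5.7200 Sv

5.7200


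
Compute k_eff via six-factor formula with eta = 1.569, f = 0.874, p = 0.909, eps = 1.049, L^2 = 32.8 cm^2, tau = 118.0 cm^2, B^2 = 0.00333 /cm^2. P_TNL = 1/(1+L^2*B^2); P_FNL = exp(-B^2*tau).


k_inf = eta*f*p*eps = 1.569*0.874*0.909*1.049 = 1.307596
P_TNL = 1/(1 + L^2*B^2) = 1/(1 + 32.8*0.00333) = 0.9015312
P_FNL = exp(-B^2*tau) = exp(-0.00333*118.0) = 0.6750693
k_eff = k_inf * P_TNL * P_FNL = 1.307596 * 0.9015312 * 0.6750693
k_eff = 0.79580

0.79580


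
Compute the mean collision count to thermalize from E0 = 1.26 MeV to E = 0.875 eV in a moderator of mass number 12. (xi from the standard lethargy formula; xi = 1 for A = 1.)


xi = 1 + (A-1)^2/(2A)*ln((A-1)/(A+1)) = 0.1577690 (for A = 12)
n = ln(E0/E) / xi
n = ln(1.26e6 / 0.875) / 0.1577690
n = ln(1.440000e+06) / 0.1577690 = 89.879

89.879


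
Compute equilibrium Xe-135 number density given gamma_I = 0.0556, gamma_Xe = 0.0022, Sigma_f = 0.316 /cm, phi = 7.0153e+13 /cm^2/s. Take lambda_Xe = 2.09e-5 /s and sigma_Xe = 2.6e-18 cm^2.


Xe_eq = (gamma_I + gamma_Xe) * Sigma_f * phi / (lambda_Xe + sigma_Xe * phi)
Numerator = (0.0556 + 0.0022) * 0.316 * 7.0153e+13 = 1.281331e+12
Denominator = 2.09e-5 + 2.6e-18 * 7.0153e+13 = 2.032978e-04
Xe_eq = 1.281331e+12 / 2.032978e-04 = 6.3027e+15 /cm^3

6.3027e+15


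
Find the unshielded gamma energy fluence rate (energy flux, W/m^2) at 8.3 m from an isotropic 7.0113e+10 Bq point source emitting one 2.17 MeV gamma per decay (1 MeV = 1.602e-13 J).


psi = A * E * 1.602e-13 / (4*pi*r^2)
psi = 7.0113e+10 * 2.17 * 1.602e-13 / (4*pi*8.3^2)
psi = 2.8155e-05 W/m^2

2.8155e-05


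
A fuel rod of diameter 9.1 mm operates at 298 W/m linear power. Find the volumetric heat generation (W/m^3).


r = D / 2 / 1000 = 9.1 / 2 / 1000 = 0.00455 m
q''' = q' / (pi * r^2)
q''' = 298 / (pi * 0.00455^2)
q''' = 4.5819e+06 W/m^3

4.5819e+06


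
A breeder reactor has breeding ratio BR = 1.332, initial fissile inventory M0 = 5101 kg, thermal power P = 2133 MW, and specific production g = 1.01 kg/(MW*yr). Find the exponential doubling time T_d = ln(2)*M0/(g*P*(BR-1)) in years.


Breeding gain G = BR - 1 = 1.332 - 1 = 0.332
Fissile production rate = g * P * G = 1.01 * 2133 * 0.332 = 715.23756 kg/yr
T_d = ln(2) * M0 / (g * P * G)
T_d = ln(2) * 5101 / 715.23756 = 4.9435 yr

4.9435


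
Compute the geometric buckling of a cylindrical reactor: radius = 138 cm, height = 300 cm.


B^2 = (2.405/R)^2 + (pi/H)^2
B^2 = (2.405/138)^2 + (pi/300)^2
B^2 = 4.1338e-04 /cm^2

4.1338e-04


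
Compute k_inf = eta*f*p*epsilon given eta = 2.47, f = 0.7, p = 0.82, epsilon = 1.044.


k_inf = eta * f * p * epsilon
k_inf = 2.47 * 0.7 * 0.82 * 1.044
k_inf = 1.4802

1.4802


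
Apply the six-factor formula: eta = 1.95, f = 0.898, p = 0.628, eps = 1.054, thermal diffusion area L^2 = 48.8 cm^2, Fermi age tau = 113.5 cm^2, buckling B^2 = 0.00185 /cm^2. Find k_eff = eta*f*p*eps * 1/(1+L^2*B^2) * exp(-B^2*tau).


k_inf = eta*f*p*eps = 1.95*0.898*0.628*1.054 = 1.159074
P_TNL = 1/(1 + L^2*B^2) = 1/(1 + 48.8*0.00185) = 0.9171956
P_FNL = exp(-B^2*tau) = exp(-0.00185*113.5) = 0.8106045
k_eff = k_inf * P_TNL * P_FNL = 1.159074 * 0.9171956 * 0.8106045
k_eff = 0.86175

0.86175


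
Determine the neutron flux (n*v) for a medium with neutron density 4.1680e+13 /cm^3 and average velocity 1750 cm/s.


phi = n * v
phi = 4.1680e+13 * 1750
phi = 7.2940e+16 /cm^2/s

7.2940e+16


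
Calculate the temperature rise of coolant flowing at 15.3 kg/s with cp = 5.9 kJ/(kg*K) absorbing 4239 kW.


dT = Q / (m_dot * cp)
dT = 4239 / (15.3 * 5.9)
dT = 46.959 C

46.959


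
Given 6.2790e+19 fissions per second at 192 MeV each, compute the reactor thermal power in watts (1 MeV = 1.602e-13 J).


P = fission_rate * E_MeV * 1.602e-13
P = 6.2790e+19 * 192 * 1.602e-13
P = 1.9313e+09 W

1.9313e+09


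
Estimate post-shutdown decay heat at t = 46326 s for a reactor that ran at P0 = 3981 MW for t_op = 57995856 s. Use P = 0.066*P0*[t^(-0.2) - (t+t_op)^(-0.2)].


P/P0 = 0.066 * [t^(-0.2) - (t + t_op)^(-0.2)]
P/P0 = 0.066 * [46326^(-0.2) - (46326 + 57995856)^(-0.2)]
P/P0 = 0.066 * [0.1166367 - 0.02800601] = 0.005849626
P = 3981 * 0.005849626 = 23.287 MW

23.287


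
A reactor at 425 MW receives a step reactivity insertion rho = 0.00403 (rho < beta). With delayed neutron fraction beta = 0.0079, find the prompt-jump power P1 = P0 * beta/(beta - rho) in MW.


P1/P0 = beta / (beta - rho)
P1/P0 = 0.0079 / (0.0079 - 0.00403) = 2.041344
P1 = 425 * 2.041344 = 867.57 MW

867.57


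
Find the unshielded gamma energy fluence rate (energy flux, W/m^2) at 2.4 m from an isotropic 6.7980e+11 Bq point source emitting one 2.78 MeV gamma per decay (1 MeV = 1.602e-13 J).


psi = A * E * 1.602e-13 / (4*pi*r^2)
psi = 6.7980e+11 * 2.78 * 1.602e-13 / (4*pi*2.4^2)
psi = 0.0041827 W/m^2

0.0041827


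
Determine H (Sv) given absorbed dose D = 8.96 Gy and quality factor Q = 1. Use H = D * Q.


H = D * Q
H = 8.96 * 1
H = 8.9600 Sv

8.9600


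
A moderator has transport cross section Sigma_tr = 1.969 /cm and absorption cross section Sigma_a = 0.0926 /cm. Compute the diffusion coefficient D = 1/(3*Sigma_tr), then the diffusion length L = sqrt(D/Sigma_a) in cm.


D = 1 / (3 * Sigma_tr) = 1 / (3 * 1.969) = 0.1692907 cm
L = sqrt(D / Sigma_a)
L = sqrt(0.1692907 / 0.0926)
L = 1.3521 cm

1.3521


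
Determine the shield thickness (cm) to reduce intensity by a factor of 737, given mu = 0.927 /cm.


x = ln(factor) / mu
x = ln(737) / 0.927
x = 7.1225 cm

7.1225


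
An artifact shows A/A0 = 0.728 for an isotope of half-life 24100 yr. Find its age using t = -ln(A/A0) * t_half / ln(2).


lambda = ln(2) / t_half = ln(2) / 24100 = 2.876129e-05 /yr
t = -ln(A/A0) / lambda
t = -ln(0.728) / 2.876129e-05
t = 11038 yr

11038


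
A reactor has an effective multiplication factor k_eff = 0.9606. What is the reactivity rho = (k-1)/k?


rho = (k_eff - 1) / k_eff
rho = (0.9606 - 1) / 0.9606
rho = -0.041016

-0.041016


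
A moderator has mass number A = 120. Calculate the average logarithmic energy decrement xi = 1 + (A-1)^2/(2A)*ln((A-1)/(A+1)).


xi = 1 + (A-1)^2/(2A) * ln((A-1)/(A+1))
xi = 1 + (120-1)^2/(2*120) * ln((120-1)/(120 +1))
xi = 0.016574

0.016574


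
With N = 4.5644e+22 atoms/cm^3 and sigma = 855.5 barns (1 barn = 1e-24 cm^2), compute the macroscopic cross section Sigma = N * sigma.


Sigma = N * sigma_barns * 1e-24
Sigma = 4.5644e+22 * 855.5 * 1e-24
Sigma = 39.048 /cm

39.048


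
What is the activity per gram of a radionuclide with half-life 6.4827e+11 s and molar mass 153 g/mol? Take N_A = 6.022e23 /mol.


lambda = ln(2) / t_half = ln(2) / 6.4827e+11 = 1.069226e-12 /s
SA = lambda * N_A / M
SA = 1.069226e-12 * 6.022e23 / 153
SA = 4.2084e+09 Bq/g

4.2084e+09


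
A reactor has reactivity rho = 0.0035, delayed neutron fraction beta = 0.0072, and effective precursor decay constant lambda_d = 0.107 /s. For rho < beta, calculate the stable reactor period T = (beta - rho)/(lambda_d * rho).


T = (beta - rho) / (lambda_d * rho)
T = (0.0072 - 0.0035) / (0.107 * 0.0035)
T = 9.8798 s

9.8798


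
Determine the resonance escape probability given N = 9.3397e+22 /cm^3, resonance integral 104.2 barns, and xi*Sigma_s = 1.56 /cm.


p = exp(-N * I * 1e-24 / (xi*Sigma_s))
p = exp(-9.3397e+22 * 104.2 * 1e-24 / 1.56)
p = 0.0019529

0.0019529


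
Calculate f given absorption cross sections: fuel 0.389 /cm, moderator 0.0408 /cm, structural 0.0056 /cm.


f = Sigma_a_fuel / (Sigma_a_fuel + Sigma_a_mod + Sigma_a_other)
f = 0.389 / (0.389 + 0.0408 + 0.0056)
f = 0.89343

0.89343


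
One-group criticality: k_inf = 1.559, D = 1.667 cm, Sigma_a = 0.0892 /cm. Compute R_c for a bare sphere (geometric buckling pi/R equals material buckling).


L^2 = D / Sigma_a = 1.667 / 0.0892 = 18.68834 cm^2
B_m^2 = (k_inf - 1) / L^2 = (1.559 - 1) / 18.68834 = 0.02991170 /cm^2
For a bare sphere: B_g = pi/R, so R_c = pi / sqrt(B_m^2)
R_c = pi / sqrt(0.02991170) = 18.165 cm

18.165


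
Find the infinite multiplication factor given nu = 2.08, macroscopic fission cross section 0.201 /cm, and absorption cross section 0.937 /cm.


k_inf = nu * Sigma_f / Sigma_a
k_inf = 2.08 * 0.201 / 0.937
k_inf = 0.44619

0.44619


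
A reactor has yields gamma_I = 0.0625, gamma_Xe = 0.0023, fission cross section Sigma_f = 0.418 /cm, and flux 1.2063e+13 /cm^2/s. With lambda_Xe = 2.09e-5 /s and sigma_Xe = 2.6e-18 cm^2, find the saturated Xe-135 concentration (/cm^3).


Xe_eq = (gamma_I + gamma_Xe) * Sigma_f * phi / (lambda_Xe + sigma_Xe * phi)
Numerator = (0.0625 + 0.0023) * 0.418 * 1.2063e+13 = 3.267432e+11
Denominator = 2.09e-5 + 2.6e-18 * 1.2063e+13 = 5.226380e-05
Xe_eq = 3.267432e+11 / 5.226380e-05 = 6.2518e+15 /cm^3

6.2518e+15
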